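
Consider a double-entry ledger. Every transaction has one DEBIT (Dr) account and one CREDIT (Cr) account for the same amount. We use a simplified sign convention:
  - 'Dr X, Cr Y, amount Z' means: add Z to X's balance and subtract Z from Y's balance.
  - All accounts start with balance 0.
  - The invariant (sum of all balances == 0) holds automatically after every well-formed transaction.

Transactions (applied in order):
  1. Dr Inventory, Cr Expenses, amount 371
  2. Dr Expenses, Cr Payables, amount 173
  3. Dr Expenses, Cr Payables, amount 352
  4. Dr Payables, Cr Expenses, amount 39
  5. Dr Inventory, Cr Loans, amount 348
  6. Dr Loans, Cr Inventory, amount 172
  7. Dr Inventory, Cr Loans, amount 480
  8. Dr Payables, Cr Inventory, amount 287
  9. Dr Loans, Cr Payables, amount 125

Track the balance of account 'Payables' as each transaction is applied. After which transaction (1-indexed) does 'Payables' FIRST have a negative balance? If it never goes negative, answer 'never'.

Answer: 2

Derivation:
After txn 1: Payables=0
After txn 2: Payables=-173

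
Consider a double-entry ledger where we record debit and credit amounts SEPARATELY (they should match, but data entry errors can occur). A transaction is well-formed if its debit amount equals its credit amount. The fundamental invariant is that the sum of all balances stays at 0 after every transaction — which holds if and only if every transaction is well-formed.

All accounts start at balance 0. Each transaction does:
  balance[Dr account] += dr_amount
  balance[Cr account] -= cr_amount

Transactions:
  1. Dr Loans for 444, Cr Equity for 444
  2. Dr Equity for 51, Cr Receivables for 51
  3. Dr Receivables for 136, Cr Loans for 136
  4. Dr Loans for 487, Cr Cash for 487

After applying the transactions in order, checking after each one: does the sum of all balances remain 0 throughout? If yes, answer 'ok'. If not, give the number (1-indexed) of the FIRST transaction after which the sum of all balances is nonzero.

Answer: ok

Derivation:
After txn 1: dr=444 cr=444 sum_balances=0
After txn 2: dr=51 cr=51 sum_balances=0
After txn 3: dr=136 cr=136 sum_balances=0
After txn 4: dr=487 cr=487 sum_balances=0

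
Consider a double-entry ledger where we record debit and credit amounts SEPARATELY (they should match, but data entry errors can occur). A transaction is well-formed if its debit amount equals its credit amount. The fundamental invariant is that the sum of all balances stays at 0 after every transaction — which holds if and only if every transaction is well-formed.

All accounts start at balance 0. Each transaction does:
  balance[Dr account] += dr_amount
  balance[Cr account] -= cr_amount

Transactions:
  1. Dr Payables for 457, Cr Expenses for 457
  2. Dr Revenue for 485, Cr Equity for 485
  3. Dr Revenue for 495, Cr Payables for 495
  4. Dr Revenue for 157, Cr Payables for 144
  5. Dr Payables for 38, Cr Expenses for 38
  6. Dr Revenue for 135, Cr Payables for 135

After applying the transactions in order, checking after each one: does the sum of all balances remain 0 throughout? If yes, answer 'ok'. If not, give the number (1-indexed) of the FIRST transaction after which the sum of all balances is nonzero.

Answer: 4

Derivation:
After txn 1: dr=457 cr=457 sum_balances=0
After txn 2: dr=485 cr=485 sum_balances=0
After txn 3: dr=495 cr=495 sum_balances=0
After txn 4: dr=157 cr=144 sum_balances=13
After txn 5: dr=38 cr=38 sum_balances=13
After txn 6: dr=135 cr=135 sum_balances=13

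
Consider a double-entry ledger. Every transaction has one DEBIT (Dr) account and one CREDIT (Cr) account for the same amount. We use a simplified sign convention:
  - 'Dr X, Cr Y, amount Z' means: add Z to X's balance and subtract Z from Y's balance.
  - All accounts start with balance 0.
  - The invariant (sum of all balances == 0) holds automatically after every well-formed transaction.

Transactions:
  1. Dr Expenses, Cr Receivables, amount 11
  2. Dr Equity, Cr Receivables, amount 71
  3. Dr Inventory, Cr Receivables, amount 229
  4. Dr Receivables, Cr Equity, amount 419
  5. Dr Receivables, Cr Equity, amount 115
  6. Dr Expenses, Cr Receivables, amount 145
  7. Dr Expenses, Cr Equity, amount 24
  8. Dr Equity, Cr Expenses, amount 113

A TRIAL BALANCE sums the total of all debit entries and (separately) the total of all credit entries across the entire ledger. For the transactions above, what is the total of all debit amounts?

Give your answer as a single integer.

Answer: 1127

Derivation:
Txn 1: debit+=11
Txn 2: debit+=71
Txn 3: debit+=229
Txn 4: debit+=419
Txn 5: debit+=115
Txn 6: debit+=145
Txn 7: debit+=24
Txn 8: debit+=113
Total debits = 1127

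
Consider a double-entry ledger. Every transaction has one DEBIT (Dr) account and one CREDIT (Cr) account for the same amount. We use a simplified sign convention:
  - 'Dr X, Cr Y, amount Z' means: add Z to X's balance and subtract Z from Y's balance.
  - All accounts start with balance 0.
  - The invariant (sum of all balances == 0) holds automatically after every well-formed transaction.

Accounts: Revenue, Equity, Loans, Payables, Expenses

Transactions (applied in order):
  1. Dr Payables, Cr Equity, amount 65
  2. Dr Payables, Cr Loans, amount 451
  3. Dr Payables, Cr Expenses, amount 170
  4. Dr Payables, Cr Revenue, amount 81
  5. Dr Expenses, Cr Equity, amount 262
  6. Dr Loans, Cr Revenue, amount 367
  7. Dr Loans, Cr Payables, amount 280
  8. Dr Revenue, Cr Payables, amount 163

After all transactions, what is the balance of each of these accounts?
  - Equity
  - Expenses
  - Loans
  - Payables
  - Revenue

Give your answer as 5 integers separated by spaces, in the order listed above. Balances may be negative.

After txn 1 (Dr Payables, Cr Equity, amount 65): Equity=-65 Payables=65
After txn 2 (Dr Payables, Cr Loans, amount 451): Equity=-65 Loans=-451 Payables=516
After txn 3 (Dr Payables, Cr Expenses, amount 170): Equity=-65 Expenses=-170 Loans=-451 Payables=686
After txn 4 (Dr Payables, Cr Revenue, amount 81): Equity=-65 Expenses=-170 Loans=-451 Payables=767 Revenue=-81
After txn 5 (Dr Expenses, Cr Equity, amount 262): Equity=-327 Expenses=92 Loans=-451 Payables=767 Revenue=-81
After txn 6 (Dr Loans, Cr Revenue, amount 367): Equity=-327 Expenses=92 Loans=-84 Payables=767 Revenue=-448
After txn 7 (Dr Loans, Cr Payables, amount 280): Equity=-327 Expenses=92 Loans=196 Payables=487 Revenue=-448
After txn 8 (Dr Revenue, Cr Payables, amount 163): Equity=-327 Expenses=92 Loans=196 Payables=324 Revenue=-285

Answer: -327 92 196 324 -285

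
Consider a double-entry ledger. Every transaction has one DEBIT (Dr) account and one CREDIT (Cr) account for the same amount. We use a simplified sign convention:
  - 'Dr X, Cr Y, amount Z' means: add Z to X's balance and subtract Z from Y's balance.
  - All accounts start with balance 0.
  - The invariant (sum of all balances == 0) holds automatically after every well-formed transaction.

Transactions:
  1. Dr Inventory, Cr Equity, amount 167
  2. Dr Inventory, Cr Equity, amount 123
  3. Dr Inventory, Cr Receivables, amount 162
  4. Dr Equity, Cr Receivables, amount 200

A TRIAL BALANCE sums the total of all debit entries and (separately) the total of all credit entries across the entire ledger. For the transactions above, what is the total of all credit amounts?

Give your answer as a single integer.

Answer: 652

Derivation:
Txn 1: credit+=167
Txn 2: credit+=123
Txn 3: credit+=162
Txn 4: credit+=200
Total credits = 652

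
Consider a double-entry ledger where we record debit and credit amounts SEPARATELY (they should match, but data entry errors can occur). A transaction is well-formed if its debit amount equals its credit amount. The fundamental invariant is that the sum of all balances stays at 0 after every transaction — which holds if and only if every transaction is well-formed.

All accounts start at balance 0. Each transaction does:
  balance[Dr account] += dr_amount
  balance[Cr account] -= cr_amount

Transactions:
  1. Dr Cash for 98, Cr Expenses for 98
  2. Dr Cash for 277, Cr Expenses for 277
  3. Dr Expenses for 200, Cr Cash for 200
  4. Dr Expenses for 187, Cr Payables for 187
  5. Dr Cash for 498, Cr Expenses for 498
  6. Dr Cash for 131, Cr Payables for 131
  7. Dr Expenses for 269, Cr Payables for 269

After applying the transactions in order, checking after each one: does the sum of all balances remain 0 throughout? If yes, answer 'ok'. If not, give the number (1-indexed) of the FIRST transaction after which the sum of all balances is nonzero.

After txn 1: dr=98 cr=98 sum_balances=0
After txn 2: dr=277 cr=277 sum_balances=0
After txn 3: dr=200 cr=200 sum_balances=0
After txn 4: dr=187 cr=187 sum_balances=0
After txn 5: dr=498 cr=498 sum_balances=0
After txn 6: dr=131 cr=131 sum_balances=0
After txn 7: dr=269 cr=269 sum_balances=0

Answer: ok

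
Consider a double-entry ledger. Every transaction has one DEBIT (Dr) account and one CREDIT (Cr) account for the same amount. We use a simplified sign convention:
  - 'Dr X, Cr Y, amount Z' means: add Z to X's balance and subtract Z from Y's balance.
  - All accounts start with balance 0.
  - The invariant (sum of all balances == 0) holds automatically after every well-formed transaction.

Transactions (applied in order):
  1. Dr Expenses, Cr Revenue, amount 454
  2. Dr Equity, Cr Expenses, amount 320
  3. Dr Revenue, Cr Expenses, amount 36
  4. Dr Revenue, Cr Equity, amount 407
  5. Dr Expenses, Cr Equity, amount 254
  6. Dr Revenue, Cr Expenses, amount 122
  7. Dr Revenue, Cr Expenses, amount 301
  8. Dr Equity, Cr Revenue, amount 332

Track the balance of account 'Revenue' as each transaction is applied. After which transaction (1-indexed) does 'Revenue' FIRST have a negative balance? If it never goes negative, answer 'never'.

After txn 1: Revenue=-454

Answer: 1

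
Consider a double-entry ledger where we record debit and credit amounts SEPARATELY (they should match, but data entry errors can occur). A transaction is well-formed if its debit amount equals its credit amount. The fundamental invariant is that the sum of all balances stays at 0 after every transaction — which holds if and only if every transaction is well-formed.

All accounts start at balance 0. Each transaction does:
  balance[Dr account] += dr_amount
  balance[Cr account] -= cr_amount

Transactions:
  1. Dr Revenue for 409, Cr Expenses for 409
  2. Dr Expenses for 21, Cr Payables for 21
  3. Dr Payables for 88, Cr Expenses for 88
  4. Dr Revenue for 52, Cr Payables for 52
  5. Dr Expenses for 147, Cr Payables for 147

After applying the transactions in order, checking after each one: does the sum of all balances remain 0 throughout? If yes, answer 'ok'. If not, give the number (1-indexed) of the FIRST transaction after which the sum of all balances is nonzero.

Answer: ok

Derivation:
After txn 1: dr=409 cr=409 sum_balances=0
After txn 2: dr=21 cr=21 sum_balances=0
After txn 3: dr=88 cr=88 sum_balances=0
After txn 4: dr=52 cr=52 sum_balances=0
After txn 5: dr=147 cr=147 sum_balances=0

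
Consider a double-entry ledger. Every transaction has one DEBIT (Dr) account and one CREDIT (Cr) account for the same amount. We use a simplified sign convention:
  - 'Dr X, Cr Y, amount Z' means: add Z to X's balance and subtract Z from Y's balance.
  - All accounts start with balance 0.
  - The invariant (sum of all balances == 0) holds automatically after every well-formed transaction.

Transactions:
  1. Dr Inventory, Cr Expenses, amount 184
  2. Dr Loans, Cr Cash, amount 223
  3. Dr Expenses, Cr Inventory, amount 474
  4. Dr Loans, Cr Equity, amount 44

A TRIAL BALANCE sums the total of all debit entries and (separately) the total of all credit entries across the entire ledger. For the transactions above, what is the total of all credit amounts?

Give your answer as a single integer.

Answer: 925

Derivation:
Txn 1: credit+=184
Txn 2: credit+=223
Txn 3: credit+=474
Txn 4: credit+=44
Total credits = 925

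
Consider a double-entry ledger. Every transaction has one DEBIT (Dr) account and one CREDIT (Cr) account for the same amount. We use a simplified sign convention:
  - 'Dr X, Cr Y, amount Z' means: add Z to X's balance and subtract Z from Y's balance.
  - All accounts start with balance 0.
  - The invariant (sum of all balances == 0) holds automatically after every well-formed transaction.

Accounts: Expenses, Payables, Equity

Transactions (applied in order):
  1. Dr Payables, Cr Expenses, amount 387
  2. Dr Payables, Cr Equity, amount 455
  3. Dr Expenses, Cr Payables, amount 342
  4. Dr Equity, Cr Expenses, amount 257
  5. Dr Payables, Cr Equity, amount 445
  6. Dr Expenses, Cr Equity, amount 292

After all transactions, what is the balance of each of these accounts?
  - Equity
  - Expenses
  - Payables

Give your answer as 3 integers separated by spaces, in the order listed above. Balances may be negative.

After txn 1 (Dr Payables, Cr Expenses, amount 387): Expenses=-387 Payables=387
After txn 2 (Dr Payables, Cr Equity, amount 455): Equity=-455 Expenses=-387 Payables=842
After txn 3 (Dr Expenses, Cr Payables, amount 342): Equity=-455 Expenses=-45 Payables=500
After txn 4 (Dr Equity, Cr Expenses, amount 257): Equity=-198 Expenses=-302 Payables=500
After txn 5 (Dr Payables, Cr Equity, amount 445): Equity=-643 Expenses=-302 Payables=945
After txn 6 (Dr Expenses, Cr Equity, amount 292): Equity=-935 Expenses=-10 Payables=945

Answer: -935 -10 945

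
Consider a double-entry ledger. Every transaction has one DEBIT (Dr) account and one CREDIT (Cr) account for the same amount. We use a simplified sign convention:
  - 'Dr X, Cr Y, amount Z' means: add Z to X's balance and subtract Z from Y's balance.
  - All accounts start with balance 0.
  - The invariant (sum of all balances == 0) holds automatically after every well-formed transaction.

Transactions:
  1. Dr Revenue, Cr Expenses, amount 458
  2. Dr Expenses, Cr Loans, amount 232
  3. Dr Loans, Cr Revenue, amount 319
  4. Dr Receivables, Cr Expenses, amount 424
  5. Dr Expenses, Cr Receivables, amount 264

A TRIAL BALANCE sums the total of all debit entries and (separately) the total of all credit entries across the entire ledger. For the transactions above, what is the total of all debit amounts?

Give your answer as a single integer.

Txn 1: debit+=458
Txn 2: debit+=232
Txn 3: debit+=319
Txn 4: debit+=424
Txn 5: debit+=264
Total debits = 1697

Answer: 1697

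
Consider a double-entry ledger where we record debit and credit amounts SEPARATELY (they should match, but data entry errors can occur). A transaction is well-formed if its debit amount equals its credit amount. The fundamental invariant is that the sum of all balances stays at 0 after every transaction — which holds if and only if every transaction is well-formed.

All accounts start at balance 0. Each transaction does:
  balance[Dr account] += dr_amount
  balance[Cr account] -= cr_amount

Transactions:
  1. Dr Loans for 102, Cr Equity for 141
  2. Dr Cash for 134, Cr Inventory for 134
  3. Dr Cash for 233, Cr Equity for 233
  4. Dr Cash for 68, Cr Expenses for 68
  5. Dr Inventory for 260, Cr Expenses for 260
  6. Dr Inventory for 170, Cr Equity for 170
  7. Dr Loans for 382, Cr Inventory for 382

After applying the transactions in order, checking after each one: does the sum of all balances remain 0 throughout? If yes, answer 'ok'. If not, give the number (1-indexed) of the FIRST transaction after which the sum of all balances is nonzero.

Answer: 1

Derivation:
After txn 1: dr=102 cr=141 sum_balances=-39
After txn 2: dr=134 cr=134 sum_balances=-39
After txn 3: dr=233 cr=233 sum_balances=-39
After txn 4: dr=68 cr=68 sum_balances=-39
After txn 5: dr=260 cr=260 sum_balances=-39
After txn 6: dr=170 cr=170 sum_balances=-39
After txn 7: dr=382 cr=382 sum_balances=-39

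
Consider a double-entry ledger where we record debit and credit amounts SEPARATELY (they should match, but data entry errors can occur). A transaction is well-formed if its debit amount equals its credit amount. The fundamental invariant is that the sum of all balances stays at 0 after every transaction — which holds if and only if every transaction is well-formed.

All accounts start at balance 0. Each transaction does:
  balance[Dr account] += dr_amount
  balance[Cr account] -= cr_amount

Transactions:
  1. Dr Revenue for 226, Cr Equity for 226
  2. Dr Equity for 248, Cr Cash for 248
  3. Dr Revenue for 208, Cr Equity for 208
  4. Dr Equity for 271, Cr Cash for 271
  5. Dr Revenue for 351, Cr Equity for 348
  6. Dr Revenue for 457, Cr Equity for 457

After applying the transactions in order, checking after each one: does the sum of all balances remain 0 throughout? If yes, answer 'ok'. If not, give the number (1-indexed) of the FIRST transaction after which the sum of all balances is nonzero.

After txn 1: dr=226 cr=226 sum_balances=0
After txn 2: dr=248 cr=248 sum_balances=0
After txn 3: dr=208 cr=208 sum_balances=0
After txn 4: dr=271 cr=271 sum_balances=0
After txn 5: dr=351 cr=348 sum_balances=3
After txn 6: dr=457 cr=457 sum_balances=3

Answer: 5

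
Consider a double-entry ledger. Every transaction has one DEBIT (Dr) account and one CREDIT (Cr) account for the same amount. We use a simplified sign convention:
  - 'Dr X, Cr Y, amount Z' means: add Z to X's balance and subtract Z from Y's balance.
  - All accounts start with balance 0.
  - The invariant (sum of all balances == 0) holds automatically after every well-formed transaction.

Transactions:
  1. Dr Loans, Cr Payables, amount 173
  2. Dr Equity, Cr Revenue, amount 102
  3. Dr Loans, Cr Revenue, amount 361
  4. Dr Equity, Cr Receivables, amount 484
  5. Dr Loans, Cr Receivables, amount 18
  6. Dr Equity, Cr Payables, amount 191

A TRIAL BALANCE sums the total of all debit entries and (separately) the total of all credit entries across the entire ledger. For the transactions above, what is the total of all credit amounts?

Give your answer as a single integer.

Answer: 1329

Derivation:
Txn 1: credit+=173
Txn 2: credit+=102
Txn 3: credit+=361
Txn 4: credit+=484
Txn 5: credit+=18
Txn 6: credit+=191
Total credits = 1329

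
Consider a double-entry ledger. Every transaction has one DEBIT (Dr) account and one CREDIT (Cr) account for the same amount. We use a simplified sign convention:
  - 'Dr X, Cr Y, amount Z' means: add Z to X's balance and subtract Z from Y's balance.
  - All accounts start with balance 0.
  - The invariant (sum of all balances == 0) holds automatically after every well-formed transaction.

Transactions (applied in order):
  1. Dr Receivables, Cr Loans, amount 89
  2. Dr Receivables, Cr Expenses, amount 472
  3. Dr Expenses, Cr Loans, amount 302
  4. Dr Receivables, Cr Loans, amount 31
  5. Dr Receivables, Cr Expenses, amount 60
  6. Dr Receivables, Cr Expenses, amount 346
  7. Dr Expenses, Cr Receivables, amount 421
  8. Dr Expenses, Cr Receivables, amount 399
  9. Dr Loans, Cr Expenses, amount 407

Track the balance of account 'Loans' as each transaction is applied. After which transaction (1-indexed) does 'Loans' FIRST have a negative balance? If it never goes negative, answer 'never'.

Answer: 1

Derivation:
After txn 1: Loans=-89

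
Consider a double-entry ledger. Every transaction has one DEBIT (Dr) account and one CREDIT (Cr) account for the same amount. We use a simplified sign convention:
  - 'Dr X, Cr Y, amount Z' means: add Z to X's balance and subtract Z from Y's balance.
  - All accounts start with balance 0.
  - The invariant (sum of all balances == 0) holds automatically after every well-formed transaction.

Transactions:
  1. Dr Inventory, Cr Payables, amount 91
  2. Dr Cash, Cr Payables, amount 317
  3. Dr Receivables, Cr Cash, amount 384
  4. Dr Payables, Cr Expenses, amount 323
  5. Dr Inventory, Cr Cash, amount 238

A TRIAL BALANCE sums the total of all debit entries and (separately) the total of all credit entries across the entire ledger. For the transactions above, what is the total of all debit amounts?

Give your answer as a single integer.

Answer: 1353

Derivation:
Txn 1: debit+=91
Txn 2: debit+=317
Txn 3: debit+=384
Txn 4: debit+=323
Txn 5: debit+=238
Total debits = 1353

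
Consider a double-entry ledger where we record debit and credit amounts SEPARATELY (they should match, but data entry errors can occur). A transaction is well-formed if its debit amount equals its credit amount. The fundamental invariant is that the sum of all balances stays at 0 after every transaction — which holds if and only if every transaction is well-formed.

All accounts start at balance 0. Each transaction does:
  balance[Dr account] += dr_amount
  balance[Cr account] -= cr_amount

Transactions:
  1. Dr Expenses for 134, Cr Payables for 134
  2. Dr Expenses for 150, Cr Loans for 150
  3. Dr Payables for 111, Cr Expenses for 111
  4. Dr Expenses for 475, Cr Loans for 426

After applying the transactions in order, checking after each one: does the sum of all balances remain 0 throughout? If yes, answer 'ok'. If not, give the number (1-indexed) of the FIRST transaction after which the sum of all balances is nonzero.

After txn 1: dr=134 cr=134 sum_balances=0
After txn 2: dr=150 cr=150 sum_balances=0
After txn 3: dr=111 cr=111 sum_balances=0
After txn 4: dr=475 cr=426 sum_balances=49

Answer: 4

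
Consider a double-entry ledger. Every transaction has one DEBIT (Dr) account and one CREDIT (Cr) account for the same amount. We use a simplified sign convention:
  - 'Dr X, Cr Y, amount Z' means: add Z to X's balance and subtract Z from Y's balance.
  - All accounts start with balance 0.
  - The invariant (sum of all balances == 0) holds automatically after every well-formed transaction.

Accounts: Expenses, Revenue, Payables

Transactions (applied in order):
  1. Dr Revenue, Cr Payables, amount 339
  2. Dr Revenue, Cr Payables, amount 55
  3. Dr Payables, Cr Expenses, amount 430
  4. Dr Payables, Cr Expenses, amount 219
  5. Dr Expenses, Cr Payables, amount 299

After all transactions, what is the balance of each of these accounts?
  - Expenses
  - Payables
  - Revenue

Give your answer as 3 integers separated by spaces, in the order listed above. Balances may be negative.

After txn 1 (Dr Revenue, Cr Payables, amount 339): Payables=-339 Revenue=339
After txn 2 (Dr Revenue, Cr Payables, amount 55): Payables=-394 Revenue=394
After txn 3 (Dr Payables, Cr Expenses, amount 430): Expenses=-430 Payables=36 Revenue=394
After txn 4 (Dr Payables, Cr Expenses, amount 219): Expenses=-649 Payables=255 Revenue=394
After txn 5 (Dr Expenses, Cr Payables, amount 299): Expenses=-350 Payables=-44 Revenue=394

Answer: -350 -44 394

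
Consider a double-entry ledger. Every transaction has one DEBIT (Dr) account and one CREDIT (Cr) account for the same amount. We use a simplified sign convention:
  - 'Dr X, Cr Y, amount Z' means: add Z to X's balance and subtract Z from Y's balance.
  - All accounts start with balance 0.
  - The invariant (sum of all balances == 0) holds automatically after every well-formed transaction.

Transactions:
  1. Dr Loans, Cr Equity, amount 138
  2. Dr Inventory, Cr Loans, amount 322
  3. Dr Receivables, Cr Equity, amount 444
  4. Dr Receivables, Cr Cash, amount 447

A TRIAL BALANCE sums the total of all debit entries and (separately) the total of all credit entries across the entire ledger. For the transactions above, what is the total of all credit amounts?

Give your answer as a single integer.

Answer: 1351

Derivation:
Txn 1: credit+=138
Txn 2: credit+=322
Txn 3: credit+=444
Txn 4: credit+=447
Total credits = 1351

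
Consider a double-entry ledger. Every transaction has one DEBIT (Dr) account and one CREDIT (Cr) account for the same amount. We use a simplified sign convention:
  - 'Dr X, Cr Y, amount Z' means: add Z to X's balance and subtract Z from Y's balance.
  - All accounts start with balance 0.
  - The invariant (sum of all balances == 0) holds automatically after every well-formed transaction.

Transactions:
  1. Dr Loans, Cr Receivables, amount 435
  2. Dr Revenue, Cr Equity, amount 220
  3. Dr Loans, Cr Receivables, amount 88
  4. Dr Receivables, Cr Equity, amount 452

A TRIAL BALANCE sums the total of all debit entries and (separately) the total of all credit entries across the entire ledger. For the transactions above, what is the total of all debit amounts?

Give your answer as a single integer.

Answer: 1195

Derivation:
Txn 1: debit+=435
Txn 2: debit+=220
Txn 3: debit+=88
Txn 4: debit+=452
Total debits = 1195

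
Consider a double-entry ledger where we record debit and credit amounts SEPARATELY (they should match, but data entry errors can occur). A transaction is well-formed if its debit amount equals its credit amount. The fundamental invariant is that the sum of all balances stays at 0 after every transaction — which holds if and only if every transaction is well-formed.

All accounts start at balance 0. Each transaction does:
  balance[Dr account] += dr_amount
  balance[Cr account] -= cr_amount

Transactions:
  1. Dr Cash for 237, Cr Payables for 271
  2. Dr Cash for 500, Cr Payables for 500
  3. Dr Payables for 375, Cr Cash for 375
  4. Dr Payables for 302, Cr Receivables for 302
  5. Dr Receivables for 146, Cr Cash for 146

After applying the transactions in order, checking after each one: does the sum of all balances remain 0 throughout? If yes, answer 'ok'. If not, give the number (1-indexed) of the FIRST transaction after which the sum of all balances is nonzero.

Answer: 1

Derivation:
After txn 1: dr=237 cr=271 sum_balances=-34
After txn 2: dr=500 cr=500 sum_balances=-34
After txn 3: dr=375 cr=375 sum_balances=-34
After txn 4: dr=302 cr=302 sum_balances=-34
After txn 5: dr=146 cr=146 sum_balances=-34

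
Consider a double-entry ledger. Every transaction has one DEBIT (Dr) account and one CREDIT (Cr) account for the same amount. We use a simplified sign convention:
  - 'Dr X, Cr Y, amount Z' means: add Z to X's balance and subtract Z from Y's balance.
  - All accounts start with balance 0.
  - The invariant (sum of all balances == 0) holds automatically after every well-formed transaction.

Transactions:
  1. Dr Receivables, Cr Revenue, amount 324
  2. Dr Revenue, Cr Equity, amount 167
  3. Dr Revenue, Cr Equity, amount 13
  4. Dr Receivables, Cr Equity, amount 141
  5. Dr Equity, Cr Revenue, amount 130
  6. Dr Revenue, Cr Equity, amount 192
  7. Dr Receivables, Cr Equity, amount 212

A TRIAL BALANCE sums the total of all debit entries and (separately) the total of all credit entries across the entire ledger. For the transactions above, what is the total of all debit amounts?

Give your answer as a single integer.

Txn 1: debit+=324
Txn 2: debit+=167
Txn 3: debit+=13
Txn 4: debit+=141
Txn 5: debit+=130
Txn 6: debit+=192
Txn 7: debit+=212
Total debits = 1179

Answer: 1179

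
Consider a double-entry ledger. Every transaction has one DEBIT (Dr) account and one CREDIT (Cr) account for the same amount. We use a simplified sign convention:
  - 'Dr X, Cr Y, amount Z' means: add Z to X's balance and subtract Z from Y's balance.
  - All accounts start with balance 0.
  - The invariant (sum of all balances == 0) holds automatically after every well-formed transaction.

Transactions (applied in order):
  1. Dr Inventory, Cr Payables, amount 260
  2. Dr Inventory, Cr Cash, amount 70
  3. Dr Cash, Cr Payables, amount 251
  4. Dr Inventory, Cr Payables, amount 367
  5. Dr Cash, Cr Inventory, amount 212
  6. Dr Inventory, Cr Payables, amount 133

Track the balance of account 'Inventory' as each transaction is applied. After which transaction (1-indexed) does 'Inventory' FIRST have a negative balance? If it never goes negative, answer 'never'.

After txn 1: Inventory=260
After txn 2: Inventory=330
After txn 3: Inventory=330
After txn 4: Inventory=697
After txn 5: Inventory=485
After txn 6: Inventory=618

Answer: never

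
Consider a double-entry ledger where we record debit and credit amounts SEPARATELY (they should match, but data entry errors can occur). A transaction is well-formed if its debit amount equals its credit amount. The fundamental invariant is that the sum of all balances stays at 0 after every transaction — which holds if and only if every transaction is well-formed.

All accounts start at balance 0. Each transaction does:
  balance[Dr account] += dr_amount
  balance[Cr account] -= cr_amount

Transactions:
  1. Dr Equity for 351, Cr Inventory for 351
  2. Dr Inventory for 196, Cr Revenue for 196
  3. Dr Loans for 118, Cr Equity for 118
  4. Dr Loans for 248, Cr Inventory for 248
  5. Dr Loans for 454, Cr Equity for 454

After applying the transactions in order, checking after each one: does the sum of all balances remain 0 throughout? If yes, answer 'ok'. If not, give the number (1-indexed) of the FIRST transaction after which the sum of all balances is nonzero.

After txn 1: dr=351 cr=351 sum_balances=0
After txn 2: dr=196 cr=196 sum_balances=0
After txn 3: dr=118 cr=118 sum_balances=0
After txn 4: dr=248 cr=248 sum_balances=0
After txn 5: dr=454 cr=454 sum_balances=0

Answer: ok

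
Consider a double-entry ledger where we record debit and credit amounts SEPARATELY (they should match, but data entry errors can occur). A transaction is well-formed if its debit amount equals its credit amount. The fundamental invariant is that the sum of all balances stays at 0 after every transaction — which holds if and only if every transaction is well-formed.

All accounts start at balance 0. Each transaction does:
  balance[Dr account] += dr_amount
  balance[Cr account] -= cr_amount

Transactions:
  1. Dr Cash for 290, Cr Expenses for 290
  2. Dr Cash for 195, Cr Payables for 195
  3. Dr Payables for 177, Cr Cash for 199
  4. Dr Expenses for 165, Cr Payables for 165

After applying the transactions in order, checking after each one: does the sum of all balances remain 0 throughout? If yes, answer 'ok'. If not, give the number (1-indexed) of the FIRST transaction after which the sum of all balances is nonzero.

After txn 1: dr=290 cr=290 sum_balances=0
After txn 2: dr=195 cr=195 sum_balances=0
After txn 3: dr=177 cr=199 sum_balances=-22
After txn 4: dr=165 cr=165 sum_balances=-22

Answer: 3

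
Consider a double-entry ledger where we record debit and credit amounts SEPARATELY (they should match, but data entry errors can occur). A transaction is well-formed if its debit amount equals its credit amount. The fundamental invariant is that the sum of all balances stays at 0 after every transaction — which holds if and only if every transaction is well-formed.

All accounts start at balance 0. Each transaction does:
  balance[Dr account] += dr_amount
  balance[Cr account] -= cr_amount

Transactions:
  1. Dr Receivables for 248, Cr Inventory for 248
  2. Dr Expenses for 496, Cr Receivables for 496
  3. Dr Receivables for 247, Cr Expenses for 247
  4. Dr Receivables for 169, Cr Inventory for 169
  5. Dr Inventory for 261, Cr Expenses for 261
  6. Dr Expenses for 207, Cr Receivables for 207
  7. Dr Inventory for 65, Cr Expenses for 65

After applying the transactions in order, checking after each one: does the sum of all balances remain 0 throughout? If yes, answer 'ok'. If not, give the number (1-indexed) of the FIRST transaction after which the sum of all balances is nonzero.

After txn 1: dr=248 cr=248 sum_balances=0
After txn 2: dr=496 cr=496 sum_balances=0
After txn 3: dr=247 cr=247 sum_balances=0
After txn 4: dr=169 cr=169 sum_balances=0
After txn 5: dr=261 cr=261 sum_balances=0
After txn 6: dr=207 cr=207 sum_balances=0
After txn 7: dr=65 cr=65 sum_balances=0

Answer: ok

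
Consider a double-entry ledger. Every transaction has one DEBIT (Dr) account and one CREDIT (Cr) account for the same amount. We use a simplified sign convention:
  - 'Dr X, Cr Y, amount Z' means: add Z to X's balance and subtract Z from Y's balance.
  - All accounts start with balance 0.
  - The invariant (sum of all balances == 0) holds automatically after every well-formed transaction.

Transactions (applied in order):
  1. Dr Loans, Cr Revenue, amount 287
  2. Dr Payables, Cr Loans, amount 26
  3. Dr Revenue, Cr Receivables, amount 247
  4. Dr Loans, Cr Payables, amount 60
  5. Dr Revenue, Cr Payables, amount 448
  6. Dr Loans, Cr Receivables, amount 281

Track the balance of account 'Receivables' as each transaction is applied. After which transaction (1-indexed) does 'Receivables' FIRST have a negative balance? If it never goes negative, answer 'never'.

After txn 1: Receivables=0
After txn 2: Receivables=0
After txn 3: Receivables=-247

Answer: 3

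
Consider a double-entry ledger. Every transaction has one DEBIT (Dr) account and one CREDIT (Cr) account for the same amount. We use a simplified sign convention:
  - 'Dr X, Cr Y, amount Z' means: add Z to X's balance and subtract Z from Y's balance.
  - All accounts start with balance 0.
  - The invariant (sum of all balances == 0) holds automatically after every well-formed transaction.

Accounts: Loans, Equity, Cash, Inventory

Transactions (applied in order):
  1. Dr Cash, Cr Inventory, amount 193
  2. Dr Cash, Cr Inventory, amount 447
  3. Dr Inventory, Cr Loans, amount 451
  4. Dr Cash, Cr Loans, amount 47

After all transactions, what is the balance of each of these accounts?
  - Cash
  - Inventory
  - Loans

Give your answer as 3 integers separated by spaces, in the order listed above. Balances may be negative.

Answer: 687 -189 -498

Derivation:
After txn 1 (Dr Cash, Cr Inventory, amount 193): Cash=193 Inventory=-193
After txn 2 (Dr Cash, Cr Inventory, amount 447): Cash=640 Inventory=-640
After txn 3 (Dr Inventory, Cr Loans, amount 451): Cash=640 Inventory=-189 Loans=-451
After txn 4 (Dr Cash, Cr Loans, amount 47): Cash=687 Inventory=-189 Loans=-498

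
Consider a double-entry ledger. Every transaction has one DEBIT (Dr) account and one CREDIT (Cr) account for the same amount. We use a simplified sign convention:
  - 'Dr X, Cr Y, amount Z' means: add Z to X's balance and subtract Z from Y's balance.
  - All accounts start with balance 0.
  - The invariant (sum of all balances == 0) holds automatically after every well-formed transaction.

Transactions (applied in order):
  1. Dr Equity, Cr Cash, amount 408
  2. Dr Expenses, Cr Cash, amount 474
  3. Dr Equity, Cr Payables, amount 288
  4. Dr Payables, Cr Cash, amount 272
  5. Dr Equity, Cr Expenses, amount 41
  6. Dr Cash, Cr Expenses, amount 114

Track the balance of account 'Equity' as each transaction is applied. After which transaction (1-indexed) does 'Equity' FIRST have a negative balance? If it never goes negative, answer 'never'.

Answer: never

Derivation:
After txn 1: Equity=408
After txn 2: Equity=408
After txn 3: Equity=696
After txn 4: Equity=696
After txn 5: Equity=737
After txn 6: Equity=737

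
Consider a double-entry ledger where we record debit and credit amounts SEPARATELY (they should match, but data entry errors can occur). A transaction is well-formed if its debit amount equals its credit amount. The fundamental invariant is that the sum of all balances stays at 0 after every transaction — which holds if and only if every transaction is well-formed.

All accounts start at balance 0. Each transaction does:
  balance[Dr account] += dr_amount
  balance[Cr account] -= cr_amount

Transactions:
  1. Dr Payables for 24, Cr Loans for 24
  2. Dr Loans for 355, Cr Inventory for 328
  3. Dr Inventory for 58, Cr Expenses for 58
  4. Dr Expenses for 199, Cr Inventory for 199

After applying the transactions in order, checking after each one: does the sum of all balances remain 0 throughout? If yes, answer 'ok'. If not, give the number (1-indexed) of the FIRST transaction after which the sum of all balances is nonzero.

Answer: 2

Derivation:
After txn 1: dr=24 cr=24 sum_balances=0
After txn 2: dr=355 cr=328 sum_balances=27
After txn 3: dr=58 cr=58 sum_balances=27
After txn 4: dr=199 cr=199 sum_balances=27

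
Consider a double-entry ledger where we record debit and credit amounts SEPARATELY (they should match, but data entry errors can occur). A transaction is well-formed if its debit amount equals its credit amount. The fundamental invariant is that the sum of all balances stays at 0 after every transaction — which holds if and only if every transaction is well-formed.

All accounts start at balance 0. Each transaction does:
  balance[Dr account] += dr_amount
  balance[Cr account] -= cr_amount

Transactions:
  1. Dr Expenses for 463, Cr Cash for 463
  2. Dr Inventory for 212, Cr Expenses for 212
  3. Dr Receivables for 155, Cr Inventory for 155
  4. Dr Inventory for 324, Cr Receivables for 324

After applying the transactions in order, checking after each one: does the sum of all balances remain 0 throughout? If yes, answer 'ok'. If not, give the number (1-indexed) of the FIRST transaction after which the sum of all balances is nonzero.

Answer: ok

Derivation:
After txn 1: dr=463 cr=463 sum_balances=0
After txn 2: dr=212 cr=212 sum_balances=0
After txn 3: dr=155 cr=155 sum_balances=0
After txn 4: dr=324 cr=324 sum_balances=0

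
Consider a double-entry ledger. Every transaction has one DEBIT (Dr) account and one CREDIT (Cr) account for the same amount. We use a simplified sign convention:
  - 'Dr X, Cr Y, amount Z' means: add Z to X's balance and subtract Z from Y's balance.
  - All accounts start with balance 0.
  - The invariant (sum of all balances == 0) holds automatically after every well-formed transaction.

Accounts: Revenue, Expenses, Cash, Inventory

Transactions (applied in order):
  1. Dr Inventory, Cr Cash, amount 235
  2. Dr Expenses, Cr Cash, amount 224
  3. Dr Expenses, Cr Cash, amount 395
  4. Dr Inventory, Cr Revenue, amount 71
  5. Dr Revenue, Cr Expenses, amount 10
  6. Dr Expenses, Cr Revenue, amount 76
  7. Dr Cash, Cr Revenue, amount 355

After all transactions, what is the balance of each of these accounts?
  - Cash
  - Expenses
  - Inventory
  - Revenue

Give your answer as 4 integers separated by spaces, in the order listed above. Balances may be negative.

Answer: -499 685 306 -492

Derivation:
After txn 1 (Dr Inventory, Cr Cash, amount 235): Cash=-235 Inventory=235
After txn 2 (Dr Expenses, Cr Cash, amount 224): Cash=-459 Expenses=224 Inventory=235
After txn 3 (Dr Expenses, Cr Cash, amount 395): Cash=-854 Expenses=619 Inventory=235
After txn 4 (Dr Inventory, Cr Revenue, amount 71): Cash=-854 Expenses=619 Inventory=306 Revenue=-71
After txn 5 (Dr Revenue, Cr Expenses, amount 10): Cash=-854 Expenses=609 Inventory=306 Revenue=-61
After txn 6 (Dr Expenses, Cr Revenue, amount 76): Cash=-854 Expenses=685 Inventory=306 Revenue=-137
After txn 7 (Dr Cash, Cr Revenue, amount 355): Cash=-499 Expenses=685 Inventory=306 Revenue=-492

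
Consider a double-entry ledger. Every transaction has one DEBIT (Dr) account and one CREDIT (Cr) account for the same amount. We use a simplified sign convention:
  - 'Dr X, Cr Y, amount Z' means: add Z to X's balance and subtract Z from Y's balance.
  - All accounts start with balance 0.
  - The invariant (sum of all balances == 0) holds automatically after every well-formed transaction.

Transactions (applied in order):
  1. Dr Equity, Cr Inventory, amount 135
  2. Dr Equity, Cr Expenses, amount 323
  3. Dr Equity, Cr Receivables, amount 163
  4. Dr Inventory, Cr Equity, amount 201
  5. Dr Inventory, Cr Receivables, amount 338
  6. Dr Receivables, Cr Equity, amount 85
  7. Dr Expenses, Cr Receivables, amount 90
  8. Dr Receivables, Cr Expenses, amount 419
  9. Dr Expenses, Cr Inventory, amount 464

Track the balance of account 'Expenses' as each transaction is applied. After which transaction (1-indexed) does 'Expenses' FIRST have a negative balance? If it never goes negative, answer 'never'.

After txn 1: Expenses=0
After txn 2: Expenses=-323

Answer: 2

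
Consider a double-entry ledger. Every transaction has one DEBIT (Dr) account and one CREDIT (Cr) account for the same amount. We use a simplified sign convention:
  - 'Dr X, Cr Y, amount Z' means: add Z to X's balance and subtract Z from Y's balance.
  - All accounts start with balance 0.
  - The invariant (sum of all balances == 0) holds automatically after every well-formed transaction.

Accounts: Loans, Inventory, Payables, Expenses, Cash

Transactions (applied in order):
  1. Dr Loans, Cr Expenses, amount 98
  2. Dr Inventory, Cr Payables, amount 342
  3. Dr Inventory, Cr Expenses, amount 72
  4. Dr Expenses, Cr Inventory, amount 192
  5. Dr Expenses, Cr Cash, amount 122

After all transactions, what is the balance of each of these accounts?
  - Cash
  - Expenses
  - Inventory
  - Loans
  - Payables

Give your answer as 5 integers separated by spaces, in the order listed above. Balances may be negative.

After txn 1 (Dr Loans, Cr Expenses, amount 98): Expenses=-98 Loans=98
After txn 2 (Dr Inventory, Cr Payables, amount 342): Expenses=-98 Inventory=342 Loans=98 Payables=-342
After txn 3 (Dr Inventory, Cr Expenses, amount 72): Expenses=-170 Inventory=414 Loans=98 Payables=-342
After txn 4 (Dr Expenses, Cr Inventory, amount 192): Expenses=22 Inventory=222 Loans=98 Payables=-342
After txn 5 (Dr Expenses, Cr Cash, amount 122): Cash=-122 Expenses=144 Inventory=222 Loans=98 Payables=-342

Answer: -122 144 222 98 -342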